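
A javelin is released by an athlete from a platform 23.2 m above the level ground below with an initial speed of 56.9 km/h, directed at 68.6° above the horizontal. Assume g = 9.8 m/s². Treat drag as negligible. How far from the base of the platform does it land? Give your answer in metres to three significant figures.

23.9 m

Convert: 56.9 km/h = 56.9/3.6 = 15.81 m/s.
Resolve: vₓ = 15.81 cos 68.6° = 5.767 m/s and v_y0 = 15.81 sin 68.6° = 14.72 m/s.
Vertical motion (up positive, ground at y = 0): 4.900 t² − (14.72) t − 23.2 = 0, so t = (14.72 + √(14.72² + 2·9.80·23.2)) / 9.80 = (14.72 + 25.91) / 9.80 = 4.145 s.
Horizontal distance: R = vₓ t = 5.767 × 4.145 = 23.91 m.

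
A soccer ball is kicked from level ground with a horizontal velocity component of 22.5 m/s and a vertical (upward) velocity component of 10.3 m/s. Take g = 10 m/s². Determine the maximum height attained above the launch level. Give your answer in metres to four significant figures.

5.305 m

Peak height H = v_y0² / (2g) = 106.09 / 20.00 = 5.305 m.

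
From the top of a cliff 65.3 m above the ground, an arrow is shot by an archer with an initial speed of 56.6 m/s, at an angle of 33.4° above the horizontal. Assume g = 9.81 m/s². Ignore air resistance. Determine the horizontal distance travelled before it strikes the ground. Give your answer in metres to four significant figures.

378.7 m

vₓ = 56.60 cos 33.4° = 47.25 m/s; v_y0 = 56.60 sin 33.4° = 31.16 m/s.
The projectile lands when y = 65.3 + (31.16) t − ½·9.81·t² = 0. Positive root: t = (31.16 + √(31.16² + 2·9.81·65.3)) / 9.81 = (31.16 + 47.45) / 9.81 = 8.013 s.
Horizontal distance: R = vₓ t = 47.25 × 8.013 = 378.7 m.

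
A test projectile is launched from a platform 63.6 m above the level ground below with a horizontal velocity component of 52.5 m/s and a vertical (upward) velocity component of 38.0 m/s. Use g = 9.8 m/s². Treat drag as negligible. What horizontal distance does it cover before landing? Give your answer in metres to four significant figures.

481.4 m

Vertical motion (up positive, ground at y = 0): 4.900 t² − (38.00) t − 63.6 = 0, so t = (38.00 + √(38.00² + 2·9.80·63.6)) / 9.80 = (38.00 + 51.87) / 9.80 = 9.170 s.
Horizontal distance: R = vₓ t = 52.50 × 9.170 = 481.4 m.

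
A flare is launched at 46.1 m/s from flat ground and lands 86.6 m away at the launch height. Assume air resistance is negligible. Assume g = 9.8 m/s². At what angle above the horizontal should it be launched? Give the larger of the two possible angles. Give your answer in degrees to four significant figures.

78.23°

From R = (v₀²/g) sin 2θ: sin 2θ = 9.80 × 86.6 / 2125.2 = 0.3993.
2θ = 23.54° or 180° − 23.54° = 156.5°, so θ = 11.77° or 78.23°.
The larger angle is 78.23°.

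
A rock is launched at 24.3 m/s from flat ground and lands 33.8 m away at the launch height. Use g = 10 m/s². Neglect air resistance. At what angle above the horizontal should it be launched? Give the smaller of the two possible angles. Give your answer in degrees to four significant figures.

17.46°

Level-ground range R = v₀² sin(2θ)/g ⇒ sin(2θ) = gR/v₀² = 10.0 × 33.8 / 24.3² = 0.5724.
2θ = 34.92° or 180° − 34.92° = 145.1°, so θ = 17.46° or 72.54°.
The smaller angle is 17.46°.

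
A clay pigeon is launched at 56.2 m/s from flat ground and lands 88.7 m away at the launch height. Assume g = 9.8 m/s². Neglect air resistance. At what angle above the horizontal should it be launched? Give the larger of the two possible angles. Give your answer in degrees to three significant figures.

82.0°

Level-ground range R = v₀² sin(2θ)/g ⇒ sin(2θ) = gR/v₀² = 9.80 × 88.7 / 56.2² = 0.2752.
2θ = 15.98° or 180° − 15.98° = 164.0°, so θ = 7.988° or 82.01°.
The larger angle is 82.01°.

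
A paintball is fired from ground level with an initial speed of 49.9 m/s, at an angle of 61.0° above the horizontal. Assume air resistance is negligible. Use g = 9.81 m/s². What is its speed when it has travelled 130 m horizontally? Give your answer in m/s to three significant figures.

Horizontal component vₓ = 49.90 cos 61.0° = 24.19 m/s; vertical v_y0 = 49.90 sin 61.0° = 43.64 m/s.
x = vₓ t ⇒ t = 130/24.19 = 5.374 s.
Vertical velocity there: v_y = v_y0 − g t = 43.64 − 9.81 × 5.374 = −9.072 m/s.
Speed: √(vₓ² + v_y²) = √(24.19² + 9.072²) = 25.84 m/s.

25.8 m/s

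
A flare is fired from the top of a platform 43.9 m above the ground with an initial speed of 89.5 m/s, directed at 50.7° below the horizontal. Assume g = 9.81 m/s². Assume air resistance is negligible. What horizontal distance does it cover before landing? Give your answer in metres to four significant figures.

34.45 m

Horizontal component vₓ = 89.50 cos 50.7° = 56.69 m/s; vertical v_y0 = −69.26 m/s (downward).
The projectile lands when y = 43.9 + (−69.26) t − ½·9.81·t² = 0. Positive root: t = (−69.26 + √(69.26² + 2·9.81·43.9)) / 9.81 = (−69.26 + 75.22) / 9.81 = 0.6077 s.
Horizontal distance: R = vₓ t = 56.69 × 0.6077 = 34.45 m.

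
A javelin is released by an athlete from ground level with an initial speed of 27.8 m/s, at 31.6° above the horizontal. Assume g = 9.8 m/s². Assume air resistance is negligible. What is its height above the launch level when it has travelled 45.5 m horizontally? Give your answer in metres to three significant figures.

vₓ = 27.80 cos 31.6° = 23.68 m/s; v_y0 = 27.80 sin 31.6° = 14.57 m/s.
x = vₓ t ⇒ t = 45.5/23.68 = 1.922 s.
Height: y = v_y0 t − ½ g t² = 14.57 × 1.922 − 4.900 × 1.922² = 27.99 − 18.09 = 9.898 m.

9.90 m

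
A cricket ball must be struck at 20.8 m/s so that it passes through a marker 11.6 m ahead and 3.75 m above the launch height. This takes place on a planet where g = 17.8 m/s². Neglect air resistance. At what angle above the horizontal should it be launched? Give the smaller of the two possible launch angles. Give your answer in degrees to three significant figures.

Trajectory: y = x tanθ − g x² (1 + tan²θ)/(2v₀²). With x = 11.6, y = 3.75, v₀ = 20.8, g = 17.8:
2.768 tan²θ − 11.6 tanθ + (6.518) = 0.
tanθ = [11.6 ± √(11.6² − 4 × 2.768 × (6.518))] / (2 × 2.768) = (11.6 ± 7.899) / 5.536, giving tanθ = 0.6686 or 3.522.
θ = 33.77° or 74.15°; the smaller is 33.77°.

33.8°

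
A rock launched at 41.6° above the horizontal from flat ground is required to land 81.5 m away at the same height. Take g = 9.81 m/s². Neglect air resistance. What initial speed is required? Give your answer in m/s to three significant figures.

28.4 m/s

Level-ground range: R = v₀² sin(2θ)/g, so v₀ = √(gR / sin 2θ).
v₀ = √(9.81 × 81.5 / sin 83.20°) = √(799.5 / 0.9930) = √805.18 = 28.38 m/s.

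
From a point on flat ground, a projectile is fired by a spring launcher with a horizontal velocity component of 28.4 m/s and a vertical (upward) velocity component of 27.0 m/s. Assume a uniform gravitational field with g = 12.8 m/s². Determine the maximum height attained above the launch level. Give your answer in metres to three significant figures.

Peak height H = v_y0² / (2g) = 729.00 / 25.60 = 28.48 m.

28.5 m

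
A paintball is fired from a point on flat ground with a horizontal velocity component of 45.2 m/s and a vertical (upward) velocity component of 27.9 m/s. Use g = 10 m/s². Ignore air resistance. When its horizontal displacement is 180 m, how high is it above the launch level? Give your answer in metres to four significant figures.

31.81 m

x = vₓ t ⇒ t = 180/45.20 = 3.982 s.
Height: y = v_y0 t − ½ g t² = 27.90 × 3.982 − 5.000 × 3.982² = 111.1 − 79.29 = 31.81 m.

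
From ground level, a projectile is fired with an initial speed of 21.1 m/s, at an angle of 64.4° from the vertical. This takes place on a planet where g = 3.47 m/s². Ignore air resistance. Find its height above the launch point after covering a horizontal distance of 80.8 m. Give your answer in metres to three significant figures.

7.43 m

Resolve: vₓ = 21.10 sin 64.4° = 19.03 m/s and v_y0 = 21.10 cos 64.4° = 9.117 m/s.
x = vₓ t ⇒ t = 80.8/19.03 = 4.246 s.
Height: y = v_y0 t − ½ g t² = 9.117 × 4.246 − 1.735 × 4.246² = 38.71 − 31.28 = 7.430 m.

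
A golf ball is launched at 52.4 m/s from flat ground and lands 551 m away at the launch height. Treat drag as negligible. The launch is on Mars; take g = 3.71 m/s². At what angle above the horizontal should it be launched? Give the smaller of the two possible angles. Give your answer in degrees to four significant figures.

24.06°

Level-ground range R = v₀² sin(2θ)/g ⇒ sin(2θ) = gR/v₀² = 3.71 × 551 / 52.4² = 0.7445.
2θ = 48.12° or 180° − 48.12° = 131.9°, so θ = 24.06° or 65.94°.
The smaller angle is 24.06°.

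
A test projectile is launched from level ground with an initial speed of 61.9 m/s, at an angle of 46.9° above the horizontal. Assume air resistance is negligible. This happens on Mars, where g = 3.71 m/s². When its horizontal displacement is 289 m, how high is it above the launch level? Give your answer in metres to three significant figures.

222 m

Resolve: vₓ = 61.90 cos 46.9° = 42.29 m/s and v_y0 = 61.90 sin 46.9° = 45.20 m/s.
At x = 289 m, t = x/vₓ = 289/42.29 = 6.833 s.
Height: y = v_y0 t − ½ g t² = 45.20 × 6.833 − 1.855 × 6.833² = 308.8 − 86.61 = 222.2 m.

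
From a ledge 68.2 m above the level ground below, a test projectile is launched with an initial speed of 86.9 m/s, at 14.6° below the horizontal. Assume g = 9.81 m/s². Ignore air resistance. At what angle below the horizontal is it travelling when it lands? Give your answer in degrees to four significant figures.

26.89°

Resolve: vₓ = 86.90 cos 14.6° = 84.09 m/s and v_y0 = −21.90 m/s (downward).
Vertical motion (up positive, ground at y = 0): 4.905 t² − (−21.90) t − 68.2 = 0, so t = (−21.90 + √(21.90² + 2·9.81·68.2)) / 9.81 = (−21.90 + 42.64) / 9.81 = 2.113 s.
At impact: v_y = v_y0 − g t = −42.64 m/s; vₓ = 84.09 m/s.
Angle below horizontal: arctan(|v_y|/vₓ) = arctan(42.64/84.09) = 26.89°.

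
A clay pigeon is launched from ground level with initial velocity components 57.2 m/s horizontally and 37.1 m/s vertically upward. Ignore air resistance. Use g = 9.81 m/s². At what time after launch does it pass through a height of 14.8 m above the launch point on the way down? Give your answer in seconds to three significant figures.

Height y(t) = 37.10 t − 4.905 t² = 14.8 gives 4.905 t² − 37.10 t + 14.8 = 0.
Quadratic formula: t = (37.10 ± √1086.0) / 9.81 = (37.10 ± 32.96) / 9.81 → t = 0.4225 s or 7.141 s.
The descending-branch root is 7.141 s.

7.14 s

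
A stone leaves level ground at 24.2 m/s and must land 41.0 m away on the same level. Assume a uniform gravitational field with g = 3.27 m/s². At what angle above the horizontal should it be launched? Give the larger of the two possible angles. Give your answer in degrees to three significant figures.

From R = (v₀²/g) sin 2θ: sin 2θ = 3.27 × 41.0 / 585.64 = 0.2289.
2θ = 13.23° or 180° − 13.23° = 166.8°, so θ = 6.617° or 83.38°.
The larger angle is 83.38°.

83.4°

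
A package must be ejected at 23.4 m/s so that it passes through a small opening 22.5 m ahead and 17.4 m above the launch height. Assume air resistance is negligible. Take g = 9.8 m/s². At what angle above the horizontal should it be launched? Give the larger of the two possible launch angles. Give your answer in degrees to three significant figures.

Trajectory: y = x tanθ − g x² (1 + tan²θ)/(2v₀²). With x = 22.5, y = 17.4, v₀ = 23.4, g = 9.80:
4.530 tan²θ − 22.5 tanθ + (21.93) = 0.
tanθ = [22.5 ± √(22.5² − 4 × 4.530 × (21.93))] / (2 × 4.530) = (22.5 ± 10.43) / 9.061, giving tanθ = 1.332 or 3.635.
θ = 53.10° or 74.62°; the larger is 74.62°.

74.6°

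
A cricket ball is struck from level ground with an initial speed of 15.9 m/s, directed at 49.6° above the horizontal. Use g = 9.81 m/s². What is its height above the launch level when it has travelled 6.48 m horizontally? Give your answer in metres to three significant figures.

Resolve: vₓ = 15.90 cos 49.6° = 10.31 m/s and v_y0 = 15.90 sin 49.6° = 12.11 m/s.
At x = 6.48 m, t = x/vₓ = 6.48/10.31 = 0.6288 s.
Height: y = v_y0 t − ½ g t² = 12.11 × 0.6288 − 4.905 × 0.6288² = 7.614 − 1.939 = 5.674 m.

5.67 m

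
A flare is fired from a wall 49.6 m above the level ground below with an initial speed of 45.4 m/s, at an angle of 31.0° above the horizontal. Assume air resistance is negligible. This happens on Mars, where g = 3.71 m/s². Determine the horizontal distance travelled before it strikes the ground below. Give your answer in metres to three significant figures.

563 m

vₓ = 45.40 cos 31.0° = 38.92 m/s; v_y0 = 45.40 sin 31.0° = 23.38 m/s.
Vertical motion (up positive, ground at y = 0): 1.855 t² − (23.38) t − 49.6 = 0, so t = (23.38 + √(23.38² + 2·3.71·49.6)) / 3.71 = (23.38 + 30.25) / 3.71 = 14.46 s.
Horizontal distance: R = vₓ t = 38.92 × 14.46 = 562.5 m.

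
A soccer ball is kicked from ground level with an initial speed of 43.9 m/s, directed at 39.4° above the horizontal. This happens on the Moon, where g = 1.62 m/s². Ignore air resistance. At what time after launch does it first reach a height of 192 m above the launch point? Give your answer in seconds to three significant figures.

vₓ = 43.90 cos 39.4° = 33.92 m/s; v_y0 = 43.90 sin 39.4° = 27.86 m/s.
Set y = v_y0 t − ½ g t² = 192: 0.8100 t² − 27.86 t + 192 = 0.
Quadratic formula: t = (27.86 ± √154.36) / 1.62 = (27.86 ± 12.42) / 1.62 → t = 9.531 s or 24.87 s.
The first (ascending) time is 9.531 s.

9.53 s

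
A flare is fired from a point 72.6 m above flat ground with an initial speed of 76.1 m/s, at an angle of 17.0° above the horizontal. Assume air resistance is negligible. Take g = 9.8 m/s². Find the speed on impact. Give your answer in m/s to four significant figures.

84.94 m/s

Resolve: vₓ = 76.10 cos 17.0° = 72.77 m/s and v_y0 = 76.10 sin 17.0° = 22.25 m/s.
With up positive and y = 0 at the ground: y(t) = 72.6 + (22.25) t − 4.900 t². Setting y = 0 and taking the positive root: t = [22.25 + √(22.25² + 2·9.80·72.6)] / 9.80 = (22.25 + 43.79) / 9.80 = 6.739 s.
Vertical velocity at impact: v_y = v_y0 − g t = 22.25 − 9.80 × 6.739 = −43.79 m/s.
Speed: |v| = √(vₓ² + v_y²) = √(72.77² + 43.79²) = 84.94 m/s.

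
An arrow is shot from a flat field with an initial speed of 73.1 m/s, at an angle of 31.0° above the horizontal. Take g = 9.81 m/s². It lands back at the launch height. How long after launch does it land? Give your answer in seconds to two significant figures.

Horizontal component vₓ = 73.10 cos 31.0° = 62.66 m/s; vertical v_y0 = 73.10 sin 31.0° = 37.65 m/s.
Landing at launch height ⇒ T = 2 v_y0 / g = 2 × 37.65 / 9.81 = 7.676 s.

7.7 s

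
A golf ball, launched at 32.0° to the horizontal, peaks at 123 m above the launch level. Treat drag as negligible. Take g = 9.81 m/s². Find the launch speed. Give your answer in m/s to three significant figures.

At the peak v_y = 0, so v_y0 = √(2gH) = √(2 × 9.81 × 123) = 49.12 m/s.
v_y0 = v₀ sin θ ⇒ v₀ = 49.12 / sin 32.0° = 92.70 m/s.

92.7 m/s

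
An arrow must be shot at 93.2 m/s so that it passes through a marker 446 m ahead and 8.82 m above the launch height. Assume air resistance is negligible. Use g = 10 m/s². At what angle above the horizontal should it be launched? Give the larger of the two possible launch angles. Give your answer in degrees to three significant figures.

Trajectory: y = x tanθ − g x² (1 + tan²θ)/(2v₀²). With x = 446, y = 8.82, v₀ = 93.2, g = 10.0:
114.5 tan²θ − 446 tanθ + (123.3) = 0.
tanθ = [446 ± √(446² − 4 × 114.5 × (123.3))] / (2 × 114.5) = (446 ± 377.4) / 229.0, giving tanθ = 0.2995 or 3.596.
θ = 16.67° or 74.46°; the larger is 74.46°.

74.5°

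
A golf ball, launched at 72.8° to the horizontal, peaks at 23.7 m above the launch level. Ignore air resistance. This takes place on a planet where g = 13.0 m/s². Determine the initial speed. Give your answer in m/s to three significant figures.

At the peak v_y = 0, so v_y0 = √(2gH) = √(2 × 13.0 × 23.7) = 24.82 m/s.
v_y0 = v₀ sin θ ⇒ v₀ = 24.82 / sin 72.8° = 25.99 m/s.

26.0 m/s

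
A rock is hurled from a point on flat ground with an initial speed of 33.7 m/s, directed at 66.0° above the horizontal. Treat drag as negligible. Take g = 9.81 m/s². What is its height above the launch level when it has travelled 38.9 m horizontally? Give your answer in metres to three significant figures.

47.9 m

Resolve: vₓ = 33.70 cos 66.0° = 13.71 m/s and v_y0 = 33.70 sin 66.0° = 30.79 m/s.
Time to reach x = 38.9 m: t = x/vₓ = 38.9/13.71 = 2.838 s.
Height: y = v_y0 t − ½ g t² = 30.79 × 2.838 − 4.905 × 2.838² = 87.37 − 39.50 = 47.87 m.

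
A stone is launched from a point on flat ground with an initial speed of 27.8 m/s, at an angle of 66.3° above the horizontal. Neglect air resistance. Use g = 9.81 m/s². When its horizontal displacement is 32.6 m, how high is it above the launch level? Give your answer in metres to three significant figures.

Resolve: vₓ = 27.80 cos 66.3° = 11.17 m/s and v_y0 = 27.80 sin 66.3° = 25.46 m/s.
At x = 32.6 m, t = x/vₓ = 32.6/11.17 = 2.917 s.
Height: y = v_y0 t − ½ g t² = 25.46 × 2.917 − 4.905 × 2.917² = 74.26 − 41.75 = 32.52 m.

32.5 m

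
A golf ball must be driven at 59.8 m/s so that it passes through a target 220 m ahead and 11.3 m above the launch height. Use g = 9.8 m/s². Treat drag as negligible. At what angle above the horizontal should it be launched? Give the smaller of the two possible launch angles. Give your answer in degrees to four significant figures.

21.87°

Trajectory: y = x tanθ − g x² (1 + tan²θ)/(2v₀²). With x = 220, y = 11.3, v₀ = 59.8, g = 9.80:
66.32 tan²θ − 220 tanθ + (77.62) = 0.
tanθ = [220 ± √(220² − 4 × 66.32 × (77.62))] / (2 × 66.32) = (220 ± 166.8) / 132.6, giving tanθ = 0.4014 or 2.916.
θ = 21.87° or 71.07°; the smaller is 21.87°.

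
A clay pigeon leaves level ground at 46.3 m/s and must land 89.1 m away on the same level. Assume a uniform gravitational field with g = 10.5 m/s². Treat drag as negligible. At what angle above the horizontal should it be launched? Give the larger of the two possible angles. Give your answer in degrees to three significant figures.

From R = (v₀²/g) sin 2θ: sin 2θ = 10.5 × 89.1 / 2143.7 = 0.4364.
2θ = 25.88° or 180° − 25.88° = 154.1°, so θ = 12.94° or 77.06°.
The larger angle is 77.06°.

77.1°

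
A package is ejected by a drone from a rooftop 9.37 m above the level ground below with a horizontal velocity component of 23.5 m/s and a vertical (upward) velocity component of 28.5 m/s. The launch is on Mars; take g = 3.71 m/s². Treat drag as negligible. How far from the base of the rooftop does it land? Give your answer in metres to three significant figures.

369 m

The projectile lands when y = 9.37 + (28.50) t − ½·3.71·t² = 0. Positive root: t = (28.50 + √(28.50² + 2·3.71·9.37)) / 3.71 = (28.50 + 29.69) / 3.71 = 15.69 s.
Horizontal distance: R = vₓ t = 23.50 × 15.69 = 368.6 m.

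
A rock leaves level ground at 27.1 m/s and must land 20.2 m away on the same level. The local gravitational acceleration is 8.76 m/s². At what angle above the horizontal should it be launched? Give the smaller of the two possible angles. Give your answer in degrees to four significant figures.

Level-ground range R = v₀² sin(2θ)/g ⇒ sin(2θ) = gR/v₀² = 8.76 × 20.2 / 27.1² = 0.2409.
2θ = 13.94° or 180° − 13.94° = 166.1°, so θ = 6.971° or 83.03°.
The smaller angle is 6.971°.

6.971°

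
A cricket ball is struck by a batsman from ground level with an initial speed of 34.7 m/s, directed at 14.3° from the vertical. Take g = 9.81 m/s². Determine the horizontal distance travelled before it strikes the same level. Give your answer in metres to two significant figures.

59 m

Resolve: vₓ = 34.70 sin 14.3° = 8.571 m/s and v_y0 = 34.70 cos 14.3° = 33.62 m/s.
Time aloft: T = 2 v_y0 / g = 2 × 33.62 / 9.81 = 6.855 s.
Horizontal distance R = vₓ T = 8.571 × 6.855 = 58.76 m.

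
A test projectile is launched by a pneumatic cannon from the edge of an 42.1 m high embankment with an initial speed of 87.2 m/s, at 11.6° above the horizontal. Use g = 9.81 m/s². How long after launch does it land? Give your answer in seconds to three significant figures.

Horizontal component vₓ = 87.20 cos 11.6° = 85.42 m/s; vertical v_y0 = 87.20 sin 11.6° = 17.53 m/s.
With up positive and y = 0 at the ground: y(t) = 42.1 + (17.53) t − 4.905 t². Setting y = 0 and taking the positive root: t = [17.53 + √(17.53² + 2·9.81·42.1)] / 9.81 = (17.53 + 33.67) / 9.81 = 5.219 s.

5.22 s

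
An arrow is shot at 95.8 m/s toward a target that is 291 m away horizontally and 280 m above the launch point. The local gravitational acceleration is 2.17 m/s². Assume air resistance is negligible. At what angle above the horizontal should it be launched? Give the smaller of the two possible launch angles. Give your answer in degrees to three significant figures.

45.9°

Trajectory: y = x tanθ − g x² (1 + tan²θ)/(2v₀²). With x = 291, y = 280, v₀ = 95.8, g = 2.17:
10.01 tan²θ − 291 tanθ + (290.0) = 0.
tanθ = [291 ± √(291² − 4 × 10.01 × (290.0))] / (2 × 10.01) = (291 ± 270.3) / 20.02, giving tanθ = 1.033 or 28.03.
θ = 45.94° or 87.96°; the smaller is 45.94°.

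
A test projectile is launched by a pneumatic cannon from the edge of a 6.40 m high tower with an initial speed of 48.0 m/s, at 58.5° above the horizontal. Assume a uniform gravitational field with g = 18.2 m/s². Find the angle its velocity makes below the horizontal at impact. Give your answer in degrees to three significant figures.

60.1°

Horizontal component vₓ = 48.00 cos 58.5° = 25.08 m/s; vertical v_y0 = 48.00 sin 58.5° = 40.93 m/s.
Vertical motion (up positive, ground at y = 0): 9.100 t² − (40.93) t − 6.40 = 0, so t = (40.93 + √(40.93² + 2·18.2·6.40)) / 18.2 = (40.93 + 43.68) / 18.2 = 4.649 s.
At impact: v_y = v_y0 − g t = −43.68 m/s; vₓ = 25.08 m/s.
Angle below horizontal: arctan(|v_y|/vₓ) = arctan(43.68/25.08) = 60.14°.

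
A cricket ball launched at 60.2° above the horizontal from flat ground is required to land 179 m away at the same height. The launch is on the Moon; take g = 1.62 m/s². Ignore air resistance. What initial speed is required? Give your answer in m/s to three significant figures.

From R = (v₀² / g) sin 2θ: v₀ = √(gR / sin 2θ).
v₀ = √(1.62 × 179 / sin 120.4°) = √(290.0 / 0.8625) = √336.20 = 18.34 m/s.

18.3 m/s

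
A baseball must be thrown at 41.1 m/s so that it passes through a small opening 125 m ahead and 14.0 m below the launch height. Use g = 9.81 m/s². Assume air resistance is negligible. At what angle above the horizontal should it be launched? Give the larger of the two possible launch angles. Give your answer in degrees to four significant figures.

68.01°

Trajectory: y = x tanθ − g x² (1 + tan²θ)/(2v₀²). With x = 125, y = −14.0, v₀ = 41.1, g = 9.81:
45.37 tan²θ − 125 tanθ + (31.37) = 0.
tanθ = [125 ± √(125² − 4 × 45.37 × (31.37))] / (2 × 45.37) = (125 ± 99.66) / 90.74, giving tanθ = 0.2793 or 2.476.
θ = 15.60° or 68.01°; the larger is 68.01°.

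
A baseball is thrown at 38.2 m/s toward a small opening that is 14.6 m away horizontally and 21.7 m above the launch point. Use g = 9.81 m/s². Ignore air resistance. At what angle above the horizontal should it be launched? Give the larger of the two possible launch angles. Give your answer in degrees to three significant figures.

86.9°

Trajectory: y = x tanθ − g x² (1 + tan²θ)/(2v₀²). With x = 14.6, y = 21.7, v₀ = 38.2, g = 9.81:
0.7165 tan²θ − 14.6 tanθ + (22.42) = 0.
tanθ = [14.6 ± √(14.6² − 4 × 0.7165 × (22.42))] / (2 × 0.7165) = (14.6 ± 12.20) / 1.433, giving tanθ = 1.673 or 18.70.
θ = 59.13° or 86.94°; the larger is 86.94°.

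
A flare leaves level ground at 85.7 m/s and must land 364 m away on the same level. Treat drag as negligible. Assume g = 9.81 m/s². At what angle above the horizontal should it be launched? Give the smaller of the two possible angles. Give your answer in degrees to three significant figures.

14.5°

R = v₀² sin 2θ / g gives sin 2θ = gR/v₀² = 9.81·364/85.7² = 0.4862.
2θ = 29.09° or 180° − 29.09° = 150.9°, so θ = 14.55° or 75.45°.
The smaller angle is 14.55°.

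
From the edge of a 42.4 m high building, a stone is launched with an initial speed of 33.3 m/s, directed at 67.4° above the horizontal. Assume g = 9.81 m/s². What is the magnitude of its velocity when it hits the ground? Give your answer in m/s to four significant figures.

vₓ = 33.30 cos 67.4° = 12.80 m/s; v_y0 = 33.30 sin 67.4° = 30.74 m/s.
With up positive and y = 0 at the ground: y(t) = 42.4 + (30.74) t − 4.905 t². Setting y = 0 and taking the positive root: t = [30.74 + √(30.74² + 2·9.81·42.4)] / 9.81 = (30.74 + 42.15) / 9.81 = 7.431 s.
Vertical velocity at impact: v_y = v_y0 − g t = 30.74 − 9.81 × 7.431 = −42.15 m/s.
Speed: |v| = √(vₓ² + v_y²) = √(12.80² + 42.15²) = 44.05 m/s.

44.05 m/s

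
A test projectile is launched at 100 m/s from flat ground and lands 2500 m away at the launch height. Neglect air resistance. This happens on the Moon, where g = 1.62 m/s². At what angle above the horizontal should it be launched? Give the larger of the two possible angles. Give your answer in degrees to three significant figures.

78.1°

Level-ground range R = v₀² sin(2θ)/g ⇒ sin(2θ) = gR/v₀² = 1.62 × 2500 / 100² = 0.4050.
2θ = 23.89° or 180° − 23.89° = 156.1°, so θ = 11.95° or 78.05°.
The larger angle is 78.05°.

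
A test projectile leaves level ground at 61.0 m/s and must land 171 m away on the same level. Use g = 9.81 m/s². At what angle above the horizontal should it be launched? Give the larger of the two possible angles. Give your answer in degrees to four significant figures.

From R = (v₀²/g) sin 2θ: sin 2θ = 9.81 × 171 / 3721.0 = 0.4508.
2θ = 26.80° or 180° − 26.80° = 153.2°, so θ = 13.40° or 76.60°.
The larger angle is 76.60°.

76.60°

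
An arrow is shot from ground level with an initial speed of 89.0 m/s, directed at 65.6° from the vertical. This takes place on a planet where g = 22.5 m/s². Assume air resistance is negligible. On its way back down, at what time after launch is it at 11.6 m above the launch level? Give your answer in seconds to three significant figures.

Horizontal component vₓ = 89.00 sin 65.6° = 81.05 m/s; vertical v_y0 = 89.00 cos 65.6° = 36.77 m/s.
Set y = v_y0 t − ½ g t² = 11.6: 11.25 t² − 36.77 t + 11.6 = 0.
t = [36.77 ± √(36.77² − 2·22.5·11.6)] / 22.5 = (36.77 ± 28.81) / 22.5, so t = 0.3538 s or t = 2.914 s.
The descending-branch root is 2.914 s.

2.91 s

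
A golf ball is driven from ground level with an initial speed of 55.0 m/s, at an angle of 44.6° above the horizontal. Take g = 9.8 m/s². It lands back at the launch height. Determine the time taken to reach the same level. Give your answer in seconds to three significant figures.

vₓ = 55.00 cos 44.6° = 39.16 m/s; v_y0 = 55.00 sin 44.6° = 38.62 m/s.
Landing at launch height ⇒ T = 2 v_y0 / g = 2 × 38.62 / 9.80 = 7.881 s.

7.88 s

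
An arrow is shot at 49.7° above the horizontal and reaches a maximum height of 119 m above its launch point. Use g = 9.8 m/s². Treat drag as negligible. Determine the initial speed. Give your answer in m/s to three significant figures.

At the peak v_y = 0, so v_y0 = √(2gH) = √(2 × 9.80 × 119) = 48.29 m/s.
v_y0 = v₀ sin θ ⇒ v₀ = 48.29 / sin 49.7° = 63.32 m/s.

63.3 m/s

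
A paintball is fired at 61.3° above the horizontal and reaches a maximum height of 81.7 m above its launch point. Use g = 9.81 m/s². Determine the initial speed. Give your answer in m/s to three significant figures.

At the peak v_y = 0, so v_y0 = √(2gH) = √(2 × 9.81 × 81.7) = 40.04 m/s.
v_y0 = v₀ sin θ ⇒ v₀ = 40.04 / sin 61.3° = 45.64 m/s.

45.6 m/s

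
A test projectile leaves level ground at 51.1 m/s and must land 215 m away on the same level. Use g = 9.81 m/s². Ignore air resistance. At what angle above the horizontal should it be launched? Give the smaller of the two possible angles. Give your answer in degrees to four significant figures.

Level-ground range R = v₀² sin(2θ)/g ⇒ sin(2θ) = gR/v₀² = 9.81 × 215 / 51.1² = 0.8077.
2θ = 53.87° or 180° − 53.87° = 126.1°, so θ = 26.94° or 63.06°.
The smaller angle is 26.94°.

26.94°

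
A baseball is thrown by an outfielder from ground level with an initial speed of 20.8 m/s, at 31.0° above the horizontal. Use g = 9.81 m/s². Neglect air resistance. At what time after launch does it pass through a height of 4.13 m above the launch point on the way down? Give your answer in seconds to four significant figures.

Components: vₓ = 20.80 cos 31.0° = 17.83 m/s, v_y0 = 20.80 sin 31.0° = 10.71 m/s.
Height y(t) = 10.71 t − 4.905 t² = 4.13 gives 4.905 t² − 10.71 t + 4.13 = 0.
t = [10.71 ± √(10.71² − 2·9.81·4.13)] / 9.81 = (10.71 ± 5.808) / 9.81, so t = 0.5000 s or t = 1.684 s.
The descending-branch root is 1.684 s.

1.684 s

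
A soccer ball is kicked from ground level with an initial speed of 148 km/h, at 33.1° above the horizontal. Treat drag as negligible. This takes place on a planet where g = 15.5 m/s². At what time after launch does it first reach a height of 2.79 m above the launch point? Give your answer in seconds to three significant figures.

0.130 s

Convert: 148 km/h = 148/3.6 = 41.11 m/s.
Horizontal component vₓ = 41.11 cos 33.1° = 34.44 m/s; vertical v_y0 = 41.11 sin 33.1° = 22.45 m/s.
Height y(t) = 22.45 t − 7.750 t² = 2.79 gives 7.750 t² − 22.45 t + 2.79 = 0.
Quadratic formula: t = (22.45 ± √417.55) / 15.5 = (22.45 ± 20.43) / 15.5 → t = 0.1301 s or 2.767 s.
The first (ascending) time is 0.1301 s.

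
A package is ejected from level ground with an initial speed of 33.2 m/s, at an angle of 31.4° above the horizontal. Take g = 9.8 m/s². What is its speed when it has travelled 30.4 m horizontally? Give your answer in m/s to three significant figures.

vₓ = 33.20 cos 31.4° = 28.34 m/s; v_y0 = 33.20 sin 31.4° = 17.30 m/s.
x = vₓ t ⇒ t = 30.4/28.34 = 1.073 s.
Vertical velocity there: v_y = v_y0 − g t = 17.30 − 9.80 × 1.073 = 6.784 m/s.
Speed: √(vₓ² + v_y²) = √(28.34² + 6.784²) = 29.14 m/s.

29.1 m/s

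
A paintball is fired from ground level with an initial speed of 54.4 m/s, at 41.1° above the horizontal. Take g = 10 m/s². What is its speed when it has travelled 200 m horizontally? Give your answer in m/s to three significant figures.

Resolve: vₓ = 54.40 cos 41.1° = 40.99 m/s and v_y0 = 54.40 sin 41.1° = 35.76 m/s.
At x = 200 m, t = x/vₓ = 200/40.99 = 4.879 s.
Vertical velocity there: v_y = v_y0 − g t = 35.76 − 10.0 × 4.879 = −13.03 m/s.
Speed: √(vₓ² + v_y²) = √(40.99² + 13.03²) = 43.01 m/s.

43.0 m/s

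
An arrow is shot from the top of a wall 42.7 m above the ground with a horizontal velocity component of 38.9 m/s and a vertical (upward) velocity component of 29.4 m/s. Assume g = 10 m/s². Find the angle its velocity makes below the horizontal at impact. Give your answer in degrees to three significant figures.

46.8°

The projectile lands when y = 42.7 + (29.40) t − ½·10.0·t² = 0. Positive root: t = (29.40 + √(29.40² + 2·10.0·42.7)) / 10.0 = (29.40 + 41.45) / 10.0 = 7.085 s.
At impact: v_y = v_y0 − g t = −41.45 m/s; vₓ = 38.90 m/s.
Angle below horizontal: arctan(|v_y|/vₓ) = arctan(41.45/38.90) = 46.82°.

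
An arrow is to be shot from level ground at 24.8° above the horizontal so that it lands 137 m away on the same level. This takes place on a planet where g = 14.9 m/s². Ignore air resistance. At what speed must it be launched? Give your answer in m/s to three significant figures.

51.8 m/s

Level-ground range: R = v₀² sin(2θ)/g, so v₀ = √(gR / sin 2θ).
v₀ = √(14.9 × 137 / sin 49.60°) = √(2041 / 0.7615) = √2680.5 = 51.77 m/s.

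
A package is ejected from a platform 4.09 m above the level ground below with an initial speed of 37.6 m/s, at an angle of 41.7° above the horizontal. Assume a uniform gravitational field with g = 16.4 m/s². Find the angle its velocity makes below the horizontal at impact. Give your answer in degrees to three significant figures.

44.5°

vₓ = 37.60 cos 41.7° = 28.07 m/s; v_y0 = 37.60 sin 41.7° = 25.01 m/s.
With up positive and y = 0 at the ground: y(t) = 4.09 + (25.01) t − 8.200 t². Setting y = 0 and taking the positive root: t = [25.01 + √(25.01² + 2·16.4·4.09)] / 16.4 = (25.01 + 27.56) / 16.4 = 3.206 s.
At impact: v_y = v_y0 − g t = −27.56 m/s; vₓ = 28.07 m/s.
Angle below horizontal: arctan(|v_y|/vₓ) = arctan(27.56/28.07) = 44.48°.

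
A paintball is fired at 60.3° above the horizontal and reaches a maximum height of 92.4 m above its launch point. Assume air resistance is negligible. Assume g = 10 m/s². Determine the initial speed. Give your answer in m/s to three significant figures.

At the peak v_y = 0, so v_y0 = √(2gH) = √(2 × 10.0 × 92.4) = 42.99 m/s.
v_y0 = v₀ sin θ ⇒ v₀ = 42.99 / sin 60.3° = 49.49 m/s.

49.5 m/s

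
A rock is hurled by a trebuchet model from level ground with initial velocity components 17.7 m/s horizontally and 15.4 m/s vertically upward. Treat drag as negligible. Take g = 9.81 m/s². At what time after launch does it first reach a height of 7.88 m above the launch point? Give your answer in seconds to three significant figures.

Height y(t) = 15.40 t − 4.905 t² = 7.88 gives 4.905 t² − 15.40 t + 7.88 = 0.
Quadratic formula: t = (15.40 ± √82.554) / 9.81 = (15.40 ± 9.086) / 9.81 → t = 0.6436 s or 2.496 s.
The first (ascending) time is 0.6436 s.

0.644 s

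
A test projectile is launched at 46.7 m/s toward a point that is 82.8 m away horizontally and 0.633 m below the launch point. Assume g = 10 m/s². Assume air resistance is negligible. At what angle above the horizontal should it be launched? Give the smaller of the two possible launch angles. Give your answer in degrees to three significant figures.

10.7°

Trajectory: y = x tanθ − g x² (1 + tan²θ)/(2v₀²). With x = 82.8, y = −0.633, v₀ = 46.7, g = 10.0:
15.72 tan²θ − 82.8 tanθ + (15.08) = 0.
tanθ = [82.8 ± √(82.8² − 4 × 15.72 × (15.08))] / (2 × 15.72) = (82.8 ± 76.86) / 31.44, giving tanθ = 0.1890 or 5.079.
θ = 10.70° or 78.86°; the smaller is 10.70°.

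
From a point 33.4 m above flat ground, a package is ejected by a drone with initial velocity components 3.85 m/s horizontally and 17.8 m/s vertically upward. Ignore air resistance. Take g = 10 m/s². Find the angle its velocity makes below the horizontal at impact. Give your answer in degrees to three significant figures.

The projectile lands when y = 33.4 + (17.80) t − ½·10.0·t² = 0. Positive root: t = (17.80 + √(17.80² + 2·10.0·33.4)) / 10.0 = (17.80 + 31.38) / 10.0 = 4.918 s.
At impact: v_y = v_y0 − g t = −31.38 m/s; vₓ = 3.850 m/s.
Angle below horizontal: arctan(|v_y|/vₓ) = arctan(31.38/3.850) = 83.01°.

83.0°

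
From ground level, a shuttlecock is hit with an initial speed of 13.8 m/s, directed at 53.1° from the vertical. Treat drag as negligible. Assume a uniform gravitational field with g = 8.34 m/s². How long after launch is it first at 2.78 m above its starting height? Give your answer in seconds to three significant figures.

0.427 s

Horizontal component vₓ = 13.80 sin 53.1° = 11.04 m/s; vertical v_y0 = 13.80 cos 53.1° = 8.286 m/s.
Height y(t) = 8.286 t − 4.170 t² = 2.78 gives 4.170 t² − 8.286 t + 2.78 = 0.
t = [8.286 ± √(8.286² − 2·8.34·2.78)] / 8.34 = (8.286 ± 4.721) / 8.34, so t = 0.4275 s or t = 1.560 s.
The first (ascending) time is 0.4275 s.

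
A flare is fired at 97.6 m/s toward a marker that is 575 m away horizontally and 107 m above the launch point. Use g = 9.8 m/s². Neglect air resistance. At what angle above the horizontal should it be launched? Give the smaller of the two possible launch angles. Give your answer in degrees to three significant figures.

Trajectory: y = x tanθ − g x² (1 + tan²θ)/(2v₀²). With x = 575, y = 107, v₀ = 97.6, g = 9.80:
170.1 tan²θ − 575 tanθ + (277.1) = 0.
tanθ = [575 ± √(575² − 4 × 170.1 × (277.1))] / (2 × 170.1) = (575 ± 377.0) / 340.1, giving tanθ = 0.5821 or 2.799.
θ = 30.20° or 70.34°; the smaller is 30.20°.

30.2°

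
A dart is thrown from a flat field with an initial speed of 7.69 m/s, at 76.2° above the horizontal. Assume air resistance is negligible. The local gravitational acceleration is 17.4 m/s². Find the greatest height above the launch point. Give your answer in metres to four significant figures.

1.603 m

Components: vₓ = 7.690 cos 76.2° = 1.834 m/s, v_y0 = 7.690 sin 76.2° = 7.468 m/s.
At the apex v_y = 0, so H = v_y0²/(2g) = 7.468²/34.80 = 1.603 m.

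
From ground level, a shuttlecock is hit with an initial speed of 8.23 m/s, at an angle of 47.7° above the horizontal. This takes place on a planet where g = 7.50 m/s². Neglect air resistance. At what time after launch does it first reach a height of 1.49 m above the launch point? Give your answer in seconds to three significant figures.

0.300 s

vₓ = 8.230 cos 47.7° = 5.539 m/s; v_y0 = 8.230 sin 47.7° = 6.087 m/s.
Require v_y0 t − ½ g t² = 1.49, i.e. 3.750 t² − 6.087 t + 1.49 = 0.
t = [6.087 ± √(6.087² − 2·7.50·1.49)] / 7.50 = (6.087 ± 3.835) / 7.50, so t = 0.3004 s or t = 1.323 s.
The first (ascending) time is 0.3004 s.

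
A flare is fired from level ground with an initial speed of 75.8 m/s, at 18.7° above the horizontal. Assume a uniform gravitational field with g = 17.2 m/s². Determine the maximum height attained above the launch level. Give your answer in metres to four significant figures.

Resolve: vₓ = 75.80 cos 18.7° = 71.80 m/s and v_y0 = 75.80 sin 18.7° = 24.30 m/s.
Peak height H = v_y0² / (2g) = 590.61 / 34.40 = 17.17 m.

17.17 m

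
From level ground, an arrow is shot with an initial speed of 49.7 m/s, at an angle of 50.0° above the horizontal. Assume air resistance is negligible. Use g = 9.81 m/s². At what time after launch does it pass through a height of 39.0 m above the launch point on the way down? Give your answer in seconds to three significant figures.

Horizontal component vₓ = 49.70 cos 50.0° = 31.95 m/s; vertical v_y0 = 49.70 sin 50.0° = 38.07 m/s.
Require v_y0 t − ½ g t² = 39.0, i.e. 4.905 t² − 38.07 t + 39.0 = 0.
t = [38.07 ± √(38.07² − 2·9.81·39.0)] / 9.81 = (38.07 ± 26.16) / 9.81, so t = 1.214 s or t = 6.548 s.
The descending-branch root is 6.548 s.

6.55 s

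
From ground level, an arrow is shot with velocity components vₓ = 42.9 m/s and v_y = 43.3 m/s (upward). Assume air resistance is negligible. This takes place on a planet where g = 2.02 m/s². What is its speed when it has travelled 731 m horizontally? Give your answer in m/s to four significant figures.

At x = 731 m, t = x/vₓ = 731/42.90 = 17.04 s.
Vertical velocity there: v_y = v_y0 − g t = 43.30 − 2.02 × 17.04 = 8.880 m/s.
Speed: √(vₓ² + v_y²) = √(42.90² + 8.880²) = 43.81 m/s.

43.81 m/s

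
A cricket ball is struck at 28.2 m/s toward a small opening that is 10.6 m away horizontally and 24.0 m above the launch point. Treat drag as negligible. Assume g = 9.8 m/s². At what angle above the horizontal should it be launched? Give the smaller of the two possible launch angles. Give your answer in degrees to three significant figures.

70.8°

Trajectory: y = x tanθ − g x² (1 + tan²θ)/(2v₀²). With x = 10.6, y = 24.0, v₀ = 28.2, g = 9.80:
0.6923 tan²θ − 10.6 tanθ + (24.69) = 0.
tanθ = [10.6 ± √(10.6² − 4 × 0.6923 × (24.69))] / (2 × 0.6923) = (10.6 ± 6.632) / 1.385, giving tanθ = 2.866 or 12.44.
θ = 70.76° or 85.41°; the smaller is 70.76°.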